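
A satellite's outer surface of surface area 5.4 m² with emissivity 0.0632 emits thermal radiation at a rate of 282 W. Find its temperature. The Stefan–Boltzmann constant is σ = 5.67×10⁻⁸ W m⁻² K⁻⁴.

From P = εσAT⁴, T = (P / εσA)^(1/4) = (282 / (0.0632 × 5.67×10⁻⁸ × 5.40))^(1/4).
T = (1.46×10^10)^(1/4) = 347 K.

T ≈ 347 K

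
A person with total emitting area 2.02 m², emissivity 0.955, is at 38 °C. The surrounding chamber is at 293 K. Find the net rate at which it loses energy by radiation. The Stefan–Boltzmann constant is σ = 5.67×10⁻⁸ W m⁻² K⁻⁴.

Q ≈ 217 W

Convert: 38 °C = 311 K.
Q = εσA(T⁴ − T_s⁴). T⁴ − T_s⁴ = (311)⁴ − (293)⁴ = 9.35×10^9 − 7.37×10^9 = 1.98×10^9 K⁴.
Q = 0.955 × 5.67×10⁻⁸ × 2.02 × 1.98×10^9 = 217 W.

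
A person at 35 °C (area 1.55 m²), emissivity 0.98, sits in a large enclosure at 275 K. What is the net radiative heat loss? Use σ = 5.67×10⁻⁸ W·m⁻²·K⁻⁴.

Q ≈ 283 W

Convert: 35 °C = 308 K.
Q = εσA(T⁴ − T_s⁴). T⁴ − T_s⁴ = (308)⁴ − (275)⁴ = 9.00×10^9 − 5.72×10^9 = 3.28×10^9 K⁴.
Q = 0.98 × 5.67×10⁻⁸ × 1.55 × 3.28×10^9 = 283 W.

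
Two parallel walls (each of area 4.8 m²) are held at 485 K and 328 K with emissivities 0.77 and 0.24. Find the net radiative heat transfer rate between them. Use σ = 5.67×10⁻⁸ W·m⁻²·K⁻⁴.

For two large parallel gray plates, q = σ(T₁⁴ − T₂⁴) / (1/ε₁ + 1/ε₂ − 1).
1/ε₁ + 1/ε₂ − 1 = 1/0.77 + 1/0.24 − 1 = 4.465.
T₁⁴ − T₂⁴ = 5.53×10^10 − 1.16×10^10 = 4.38×10^10 K⁴.
q = 5.67×10⁻⁸ × 4.38×10^10 / 4.465 = 556 W/m².
Q = q·A = 556 × 4.8 = 2670 W.

Q ≈ 2670 W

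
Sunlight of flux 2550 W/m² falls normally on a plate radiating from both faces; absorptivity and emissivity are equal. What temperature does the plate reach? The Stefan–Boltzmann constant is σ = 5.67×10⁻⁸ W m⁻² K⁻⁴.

Absorbed flux αS = emitted flux 2εσT⁴ per unit area; with α = ε this gives T = (S/2σ)^(1/4).
T = (2550 / (2 × 5.67×10⁻⁸))^(1/4) = (2.25×10^10)^(1/4).
T = 387 K.

T ≈ 387 K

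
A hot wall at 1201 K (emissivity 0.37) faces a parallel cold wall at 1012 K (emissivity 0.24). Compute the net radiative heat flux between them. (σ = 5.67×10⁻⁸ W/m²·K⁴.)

For two large parallel gray plates, q = σ(T₁⁴ − T₂⁴) / (1/ε₁ + 1/ε₂ − 1).
1/ε₁ + 1/ε₂ − 1 = 1/0.37 + 1/0.24 − 1 = 5.869.
T₁⁴ − T₂⁴ = 2.08×10^12 − 1.05×10^12 = 1.03×10^12 K⁴.
q = 5.67×10⁻⁸ × 1.03×10^12 / 5.869 = 9970 W/m².

q ≈ 9970 W/m²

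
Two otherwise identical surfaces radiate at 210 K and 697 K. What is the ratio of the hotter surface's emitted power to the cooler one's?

P ∝ T⁴, so the ratio is (697/210)⁴ = (3.319)⁴ = 121.

ratio ≈ 121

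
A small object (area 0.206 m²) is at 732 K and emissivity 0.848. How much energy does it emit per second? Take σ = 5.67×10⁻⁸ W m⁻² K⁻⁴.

P ≈ 2840 W

P = εσAT⁴ = 0.848 × 5.67×10⁻⁸ × 0.206 × (732)⁴ = 0.848 × 5.67×10⁻⁸ × 0.206 × 2.87×10^11.
P = 2840 W.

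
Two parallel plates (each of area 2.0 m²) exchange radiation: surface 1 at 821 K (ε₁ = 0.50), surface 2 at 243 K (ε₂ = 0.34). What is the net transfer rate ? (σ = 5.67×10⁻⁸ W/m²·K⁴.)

Q ≈ 13000 W

For two large parallel gray plates, q = σ(T₁⁴ − T₂⁴) / (1/ε₁ + 1/ε₂ − 1).
1/ε₁ + 1/ε₂ − 1 = 1/0.50 + 1/0.34 − 1 = 3.941.
T₁⁴ − T₂⁴ = 4.54×10^11 − 3.49×10^9 = 4.51×10^11 K⁴.
q = 5.67×10⁻⁸ × 4.51×10^11 / 3.941 = 6490 W/m².
Q = q·A = 6490 × 2.0 = 13000 W.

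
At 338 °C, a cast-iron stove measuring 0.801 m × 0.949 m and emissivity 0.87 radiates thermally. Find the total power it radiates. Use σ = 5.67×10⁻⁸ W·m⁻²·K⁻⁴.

P ≈ 5230 W

A = 0.801 × 0.949 = 0.760 m².
338 °C = 611 K.
P = εσAT⁴ = 0.87 × 5.67×10⁻⁸ × 0.760 × (611)⁴ = 0.87 × 5.67×10⁻⁸ × 0.760 × 1.39×10^11.
P = 5230 W.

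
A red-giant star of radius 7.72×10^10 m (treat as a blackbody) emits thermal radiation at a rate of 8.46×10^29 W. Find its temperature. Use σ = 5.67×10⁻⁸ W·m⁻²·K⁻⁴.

T ≈ 3760 K

A = 4πr² = 4π × (7.72×10^10)² = 7.49×10^22 m².
From P = σAT⁴, T = (P / σA)^(1/4) = (8.46×10^29 / (5.67×10⁻⁸ × 7.49×10^22))^(1/4).
T = (1.99×10^14)^(1/4) = 3760 K.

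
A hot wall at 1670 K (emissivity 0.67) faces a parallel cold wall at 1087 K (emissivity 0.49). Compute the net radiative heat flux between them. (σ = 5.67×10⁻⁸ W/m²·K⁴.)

For two large parallel gray plates, q = σ(T₁⁴ − T₂⁴) / (1/ε₁ + 1/ε₂ − 1).
1/ε₁ + 1/ε₂ − 1 = 1/0.67 + 1/0.49 − 1 = 2.533.
T₁⁴ − T₂⁴ = 7.78×10^12 − 1.40×10^12 = 6.38×10^12 K⁴.
q = 5.67×10⁻⁸ × 6.38×10^12 / 2.533 = 1.43×10^5 W/m².

q ≈ 1.43×10^5 W/m²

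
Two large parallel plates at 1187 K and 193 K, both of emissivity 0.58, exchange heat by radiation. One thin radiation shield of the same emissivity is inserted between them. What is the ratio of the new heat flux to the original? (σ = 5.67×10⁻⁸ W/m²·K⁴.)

With N identical shields there are N+1 = 2 gaps in series, each with the same radiative resistance, so the flux falls to 1/(N+1) of its unshielded value.

ratio ≈ 0.500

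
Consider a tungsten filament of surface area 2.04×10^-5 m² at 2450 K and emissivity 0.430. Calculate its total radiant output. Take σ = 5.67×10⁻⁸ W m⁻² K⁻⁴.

P ≈ 17.9 W

P = εσAT⁴ = 0.430 × 5.67×10⁻⁸ × 2.04×10^-5 × (2450)⁴ = 0.430 × 5.67×10⁻⁸ × 2.04×10^-5 × 3.60×10^13.
P = 17.9 W.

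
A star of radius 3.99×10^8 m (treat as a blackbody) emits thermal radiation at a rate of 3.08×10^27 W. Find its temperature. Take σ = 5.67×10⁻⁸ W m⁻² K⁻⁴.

T ≈ 12800 K

A = 4πr² = 4π × (3.99×10^8)² = 2.00×10^18 m².
From P = σAT⁴, T = (P / σA)^(1/4) = (3.08×10^27 / (5.67×10⁻⁸ × 2.00×10^18))^(1/4).
T = (2.72×10^16)^(1/4) = 12800 K.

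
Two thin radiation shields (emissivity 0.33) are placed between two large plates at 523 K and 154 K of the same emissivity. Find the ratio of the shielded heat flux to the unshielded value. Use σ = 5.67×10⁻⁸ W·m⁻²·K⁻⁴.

ratio ≈ 0.333

With N identical shields there are N+1 = 3 gaps in series, each with the same radiative resistance, so the flux falls to 1/(N+1) of its unshielded value.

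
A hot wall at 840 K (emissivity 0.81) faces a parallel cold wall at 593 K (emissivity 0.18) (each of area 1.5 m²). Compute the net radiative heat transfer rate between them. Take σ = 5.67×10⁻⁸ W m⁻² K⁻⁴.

Q ≈ 5500 W

For two large parallel gray plates, q = σ(T₁⁴ − T₂⁴) / (1/ε₁ + 1/ε₂ − 1).
1/ε₁ + 1/ε₂ − 1 = 1/0.81 + 1/0.18 − 1 = 5.790.
T₁⁴ − T₂⁴ = 4.98×10^11 − 1.24×10^11 = 3.74×10^11 K⁴.
q = 5.67×10⁻⁸ × 3.74×10^11 / 5.790 = 3660 W/m².
Q = q·A = 3660 × 1.5 = 5500 W.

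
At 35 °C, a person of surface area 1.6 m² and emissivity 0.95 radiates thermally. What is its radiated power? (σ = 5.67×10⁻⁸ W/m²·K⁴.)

P ≈ 776 W

35 °C = 308 K.
Stefan–Boltzmann: P = εσAT⁴ = 0.95 × 5.67×10⁻⁸ × 1.60 × (308)⁴ = 0.95 × 5.67×10⁻⁸ × 1.60 × 9.00×10^9.
P = 776 W.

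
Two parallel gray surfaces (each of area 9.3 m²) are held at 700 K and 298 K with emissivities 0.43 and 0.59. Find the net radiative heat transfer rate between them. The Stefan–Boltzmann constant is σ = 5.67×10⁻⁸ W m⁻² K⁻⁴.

For two large parallel gray plates, q = σ(T₁⁴ − T₂⁴) / (1/ε₁ + 1/ε₂ − 1).
1/ε₁ + 1/ε₂ − 1 = 1/0.43 + 1/0.59 − 1 = 3.020.
T₁⁴ − T₂⁴ = 2.40×10^11 − 7.89×10^9 = 2.32×10^11 K⁴.
q = 5.67×10⁻⁸ × 2.32×10^11 / 3.020 = 4360 W/m².
Q = q·A = 4360 × 9.3 = 40500 W.

Q ≈ 40500 W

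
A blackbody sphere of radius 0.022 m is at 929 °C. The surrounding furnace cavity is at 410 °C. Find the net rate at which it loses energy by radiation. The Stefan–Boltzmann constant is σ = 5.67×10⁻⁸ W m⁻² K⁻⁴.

A = 4πr² = 4π × (0.022)² = 6.08×10^-3 m².
Convert: 929 °C = 1202 K; 410 °C = 683 K.
Q = σA(T⁴ − T_s⁴). T⁴ − T_s⁴ = (1202)⁴ − (683)⁴ = 2.09×10^12 − 2.18×10^11 = 1.87×10^12 K⁴.
Q = 5.67×10⁻⁸ × 6.08×10^-3 × 1.87×10^12 = 645 W.

Q ≈ 645 W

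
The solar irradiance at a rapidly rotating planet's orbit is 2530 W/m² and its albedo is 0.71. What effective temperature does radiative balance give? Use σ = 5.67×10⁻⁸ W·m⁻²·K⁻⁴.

Power absorbed = (1−a)S·πR²; power emitted = 4πR²σT⁴. Equating and cancelling πR²:
T = ((1−a)S / 4σ)^(1/4) = (734 / (4 × 5.67×10⁻⁸))^(1/4) = (3.24×10^9)^(1/4).
T = 238 K.

T ≈ 238 K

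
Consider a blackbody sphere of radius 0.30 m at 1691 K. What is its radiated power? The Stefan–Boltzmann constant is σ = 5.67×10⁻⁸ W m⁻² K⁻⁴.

A = 4πr² = 4π × (0.30)² = 1.13 m².
P = σAT⁴ = 5.67×10⁻⁸ × 1.13 × (1691)⁴ = 5.67×10⁻⁸ × 1.13 × 8.18×10^12.
P = 5.24×10^5 W.

P ≈ 5.24×10^5 W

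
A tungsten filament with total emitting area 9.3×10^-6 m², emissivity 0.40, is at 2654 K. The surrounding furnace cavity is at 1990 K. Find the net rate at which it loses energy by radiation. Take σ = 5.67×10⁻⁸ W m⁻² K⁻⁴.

Q ≈ 7.16 W

Q = εσA(T⁴ − T_s⁴). T⁴ − T_s⁴ = (2654)⁴ − (1990)⁴ = 4.96×10^13 − 1.57×10^13 = 3.39×10^13 K⁴.
Q = 0.40 × 5.67×10⁻⁸ × 9.30×10^-6 × 3.39×10^13 = 7.16 W.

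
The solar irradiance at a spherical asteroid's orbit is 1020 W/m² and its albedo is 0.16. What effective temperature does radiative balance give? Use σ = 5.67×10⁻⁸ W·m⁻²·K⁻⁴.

Power absorbed = (1−a)S·πR²; power emitted = 4πR²σT⁴. Equating and cancelling πR²:
T = ((1−a)S / 4σ)^(1/4) = (857 / (4 × 5.67×10⁻⁸))^(1/4) = (3.78×10^9)^(1/4).
T = 248 K.

T ≈ 248 K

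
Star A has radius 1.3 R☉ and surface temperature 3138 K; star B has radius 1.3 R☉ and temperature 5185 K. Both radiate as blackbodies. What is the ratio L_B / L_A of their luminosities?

L = 4πR²σT⁴ ∝ R²T⁴, so L_B/L_A = (1.3/1.3)² × (5185/3138)⁴ = 1.00 × 7.45 = 7.45.

L_B/L_A ≈ 7.45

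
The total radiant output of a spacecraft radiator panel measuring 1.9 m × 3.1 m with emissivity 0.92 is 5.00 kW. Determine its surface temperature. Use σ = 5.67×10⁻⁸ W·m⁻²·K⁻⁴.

A = 1.9 × 3.1 = 5.89 m².
From P = εσAT⁴, T = (P / εσA)^(1/4) = (5000 / (0.92 × 5.67×10⁻⁸ × 5.89))^(1/4).
T = (1.63×10^10)^(1/4) = 357 K.

T ≈ 357 K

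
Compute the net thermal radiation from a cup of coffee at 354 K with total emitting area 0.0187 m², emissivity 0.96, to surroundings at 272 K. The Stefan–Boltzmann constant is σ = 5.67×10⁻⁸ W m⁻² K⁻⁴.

Q = εσA(T⁴ − T_s⁴). T⁴ − T_s⁴ = (354)⁴ − (272)⁴ = 1.57×10^10 − 5.47×10^9 = 1.02×10^10 K⁴.
Q = 0.96 × 5.67×10⁻⁸ × 0.0187 × 1.02×10^10 = 10.4 W.

Q ≈ 10.4 W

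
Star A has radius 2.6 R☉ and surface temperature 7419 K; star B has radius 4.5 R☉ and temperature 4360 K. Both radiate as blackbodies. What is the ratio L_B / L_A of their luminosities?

L = 4πR²σT⁴ ∝ R²T⁴, so L_B/L_A = (4.5/2.6)² × (4360/7419)⁴ = 3.00 × 0.119 = 0.357.

L_B/L_A ≈ 0.357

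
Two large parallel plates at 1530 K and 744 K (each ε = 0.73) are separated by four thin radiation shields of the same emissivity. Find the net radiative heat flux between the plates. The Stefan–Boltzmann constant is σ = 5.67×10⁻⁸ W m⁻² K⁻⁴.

q ≈ 33700 W/m²

Each of the 5 gaps contributes resistance (2/ε − 1) = 2/0.73 − 1 = 1.740; total = 8.699.
q = σ(T₁⁴ − T₂⁴) / 8.699 = 5.67×10⁻⁸ × 5.17×10^12 / 8.699 = 33700 W/m².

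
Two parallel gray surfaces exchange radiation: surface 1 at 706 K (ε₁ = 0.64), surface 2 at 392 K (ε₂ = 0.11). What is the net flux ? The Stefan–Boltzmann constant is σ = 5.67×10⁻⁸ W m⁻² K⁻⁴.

For two large parallel gray plates, q = σ(T₁⁴ − T₂⁴) / (1/ε₁ + 1/ε₂ − 1).
1/ε₁ + 1/ε₂ − 1 = 1/0.64 + 1/0.11 − 1 = 9.653.
T₁⁴ − T₂⁴ = 2.48×10^11 − 2.36×10^10 = 2.25×10^11 K⁴.
q = 5.67×10⁻⁸ × 2.25×10^11 / 9.653 = 1320 W/m².

q ≈ 1320 W/m²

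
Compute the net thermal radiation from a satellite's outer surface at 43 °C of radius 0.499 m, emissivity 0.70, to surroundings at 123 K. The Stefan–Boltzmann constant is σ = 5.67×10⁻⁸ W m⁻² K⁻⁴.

A = 4πr² = 4π × (0.499)² = 3.13 m².
Convert: 43 °C = 316 K.
Q = εσA(T⁴ − T_s⁴). T⁴ − T_s⁴ = (316)⁴ − (123)⁴ = 9.97×10^9 − 2.29×10^8 = 9.74×10^9 K⁴.
Q = 0.70 × 5.67×10⁻⁸ × 3.13 × 9.74×10^9 = 1210 W.

Q ≈ 1210 W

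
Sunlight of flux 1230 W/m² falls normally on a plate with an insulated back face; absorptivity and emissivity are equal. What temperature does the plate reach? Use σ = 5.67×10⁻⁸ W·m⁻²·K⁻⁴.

Absorbed flux αS = emitted flux εσT⁴ (one radiating face); with α = ε, T = (S/σ)^(1/4).
T = (1230 / 5.67×10⁻⁸)^(1/4) = (2.17×10^10)^(1/4).
T = 384 K.

T ≈ 384 K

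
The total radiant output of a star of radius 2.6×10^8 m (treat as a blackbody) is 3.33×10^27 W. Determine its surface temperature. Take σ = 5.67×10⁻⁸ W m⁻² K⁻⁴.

T ≈ 16200 K

A = 4πr² = 4π × (2.6×10^8)² = 8.49×10^17 m².
From P = σAT⁴, T = (P / σA)^(1/4) = (3.33×10^27 / (5.67×10⁻⁸ × 8.49×10^17))^(1/4).
T = (6.91×10^16)^(1/4) = 16200 K.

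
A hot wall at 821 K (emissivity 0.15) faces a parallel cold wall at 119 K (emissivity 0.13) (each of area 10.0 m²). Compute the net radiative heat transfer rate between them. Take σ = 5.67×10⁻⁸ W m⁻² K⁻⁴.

Q ≈ 19300 W

For two large parallel gray plates, q = σ(T₁⁴ − T₂⁴) / (1/ε₁ + 1/ε₂ − 1).
1/ε₁ + 1/ε₂ − 1 = 1/0.15 + 1/0.13 − 1 = 13.36.
T₁⁴ − T₂⁴ = 4.54×10^11 − 2.01×10^8 = 4.54×10^11 K⁴.
q = 5.67×10⁻⁸ × 4.54×10^11 / 13.36 = 1930 W/m².
Q = q·A = 1930 × 10.0 = 19300 W.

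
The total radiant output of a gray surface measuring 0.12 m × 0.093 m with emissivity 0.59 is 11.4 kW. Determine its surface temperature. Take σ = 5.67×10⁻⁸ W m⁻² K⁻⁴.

T ≈ 2350 K

A = 0.12 × 0.093 = 0.0112 m².
From P = εσAT⁴, T = (P / εσA)^(1/4) = (11400 / (0.59 × 5.67×10⁻⁸ × 0.0112))^(1/4).
T = (3.05×10^13)^(1/4) = 2350 K.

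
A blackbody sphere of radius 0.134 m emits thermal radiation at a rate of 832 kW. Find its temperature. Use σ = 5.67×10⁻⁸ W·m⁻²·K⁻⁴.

T ≈ 2840 K

A = 4πr² = 4π × (0.134)² = 0.226 m².
From P = σAT⁴, T = (P / σA)^(1/4) = (8.32×10^5 / (5.67×10⁻⁸ × 0.226))^(1/4).
T = (6.50×10^13)^(1/4) = 2840 K.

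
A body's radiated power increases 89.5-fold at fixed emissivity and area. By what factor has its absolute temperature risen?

P ∝ T⁴ ⇒ T ∝ P^(1/4), so T scales by (89.5)^(1/4) = 3.08.

factor ≈ 3.08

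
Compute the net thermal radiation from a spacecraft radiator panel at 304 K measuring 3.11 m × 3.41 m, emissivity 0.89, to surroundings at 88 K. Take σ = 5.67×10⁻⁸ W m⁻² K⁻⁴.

A = 3.11 × 3.41 = 10.6 m².
Q = εσA(T⁴ − T_s⁴). T⁴ − T_s⁴ = (304)⁴ − (88)⁴ = 8.54×10^9 − 6.00×10^7 = 8.48×10^9 K⁴.
Q = 0.89 × 5.67×10⁻⁸ × 10.6 × 8.48×10^9 = 4540 W.

Q ≈ 4540 W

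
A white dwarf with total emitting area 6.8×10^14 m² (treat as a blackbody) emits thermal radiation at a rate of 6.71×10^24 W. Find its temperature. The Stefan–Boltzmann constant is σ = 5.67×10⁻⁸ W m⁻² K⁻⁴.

T ≈ 20400 K

From P = σAT⁴, T = (P / σA)^(1/4) = (6.71×10^24 / (5.67×10⁻⁸ × 6.80×10^14))^(1/4).
T = (1.74×10^17)^(1/4) = 20400 K.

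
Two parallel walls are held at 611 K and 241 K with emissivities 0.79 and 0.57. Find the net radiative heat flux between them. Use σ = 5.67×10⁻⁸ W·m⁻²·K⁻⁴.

For two large parallel gray plates, q = σ(T₁⁴ − T₂⁴) / (1/ε₁ + 1/ε₂ − 1).
1/ε₁ + 1/ε₂ − 1 = 1/0.79 + 1/0.57 − 1 = 2.020.
T₁⁴ − T₂⁴ = 1.39×10^11 − 3.37×10^9 = 1.36×10^11 K⁴.
q = 5.67×10⁻⁸ × 1.36×10^11 / 2.020 = 3820 W/m².

q ≈ 3820 W/m²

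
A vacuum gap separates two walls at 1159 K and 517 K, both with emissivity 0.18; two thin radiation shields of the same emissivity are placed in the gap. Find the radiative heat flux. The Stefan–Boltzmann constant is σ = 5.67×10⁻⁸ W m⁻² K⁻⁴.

q ≈ 3240 W/m²

Each of the 3 gaps contributes resistance (2/ε − 1) = 2/0.18 − 1 = 10.11; total = 30.33.
q = σ(T₁⁴ − T₂⁴) / 30.33 = 5.67×10⁻⁸ × 1.73×10^12 / 30.33 = 3240 W/m².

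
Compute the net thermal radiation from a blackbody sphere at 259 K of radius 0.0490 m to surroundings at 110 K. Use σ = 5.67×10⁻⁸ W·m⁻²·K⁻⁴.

Q ≈ 7.45 W

A = 4πr² = 4π × (0.0490)² = 0.0302 m².
Q = σA(T⁴ − T_s⁴). T⁴ − T_s⁴ = (259)⁴ − (110)⁴ = 4.50×10^9 − 1.46×10^8 = 4.35×10^9 K⁴.
Q = 5.67×10⁻⁸ × 0.0302 × 4.35×10^9 = 7.45 W.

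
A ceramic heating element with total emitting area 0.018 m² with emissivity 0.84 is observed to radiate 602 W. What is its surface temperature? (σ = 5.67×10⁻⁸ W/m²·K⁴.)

T ≈ 915 K

From P = εσAT⁴, T = (P / εσA)^(1/4) = (602 / (0.84 × 5.67×10⁻⁸ × 0.0180))^(1/4).
T = (7.02×10^11)^(1/4) = 915 K.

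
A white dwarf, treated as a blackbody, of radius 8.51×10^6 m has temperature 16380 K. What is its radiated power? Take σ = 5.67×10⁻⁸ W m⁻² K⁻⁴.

A = 4πr² = 4π × (8.51×10^6)² = 9.10×10^14 m².
P = σAT⁴ = 5.67×10⁻⁸ × 9.10×10^14 × (16380)⁴ = 5.67×10⁻⁸ × 9.10×10^14 × 7.20×10^16.
P = 3.71×10^24 W.

P ≈ 3.71×10^24 W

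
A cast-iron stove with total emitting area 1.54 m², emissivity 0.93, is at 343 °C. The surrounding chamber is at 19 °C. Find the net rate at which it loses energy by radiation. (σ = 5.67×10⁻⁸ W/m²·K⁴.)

Q ≈ 11100 W

Convert: 343 °C = 616 K; 19 °C = 292 K.
Q = εσA(T⁴ − T_s⁴). T⁴ − T_s⁴ = (616)⁴ − (292)⁴ = 1.44×10^11 − 7.27×10^9 = 1.37×10^11 K⁴.
Q = 0.93 × 5.67×10⁻⁸ × 1.54 × 1.37×10^11 = 11100 W.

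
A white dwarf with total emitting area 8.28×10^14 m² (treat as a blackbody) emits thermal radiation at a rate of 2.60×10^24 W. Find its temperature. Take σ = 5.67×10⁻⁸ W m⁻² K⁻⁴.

T ≈ 15300 K

From P = σAT⁴, T = (P / σA)^(1/4) = (2.60×10^24 / (5.67×10⁻⁸ × 8.28×10^14))^(1/4).
T = (5.54×10^16)^(1/4) = 15300 K.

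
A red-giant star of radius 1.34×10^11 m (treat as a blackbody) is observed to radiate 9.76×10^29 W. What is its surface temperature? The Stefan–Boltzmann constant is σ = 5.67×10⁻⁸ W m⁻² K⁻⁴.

T ≈ 2960 K

A = 4πr² = 4π × (1.34×10^11)² = 2.26×10^23 m².
From P = σAT⁴, T = (P / σA)^(1/4) = (9.76×10^29 / (5.67×10⁻⁸ × 2.26×10^23))^(1/4).
T = (7.63×10^13)^(1/4) = 2960 K.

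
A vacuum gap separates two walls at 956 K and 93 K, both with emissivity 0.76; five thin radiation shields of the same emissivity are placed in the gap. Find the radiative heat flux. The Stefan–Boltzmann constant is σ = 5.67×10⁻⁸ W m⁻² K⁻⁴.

q ≈ 4840 W/m²

Each of the 6 gaps contributes resistance (2/ε − 1) = 2/0.76 − 1 = 1.632; total = 9.789.
q = σ(T₁⁴ − T₂⁴) / 9.789 = 5.67×10⁻⁸ × 8.35×10^11 / 9.789 = 4840 W/m².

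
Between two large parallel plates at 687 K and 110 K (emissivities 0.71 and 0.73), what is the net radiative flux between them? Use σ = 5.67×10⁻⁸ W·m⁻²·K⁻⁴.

q ≈ 7100 W/m²

For two large parallel gray plates, q = σ(T₁⁴ − T₂⁴) / (1/ε₁ + 1/ε₂ − 1).
1/ε₁ + 1/ε₂ − 1 = 1/0.71 + 1/0.73 − 1 = 1.778.
T₁⁴ − T₂⁴ = 2.23×10^11 − 1.46×10^8 = 2.23×10^11 K⁴.
q = 5.67×10⁻⁸ × 2.23×10^11 / 1.778 = 7100 W/m².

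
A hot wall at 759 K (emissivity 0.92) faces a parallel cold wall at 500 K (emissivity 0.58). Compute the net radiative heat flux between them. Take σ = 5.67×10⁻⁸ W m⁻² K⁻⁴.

q ≈ 8430 W/m²

For two large parallel gray plates, q = σ(T₁⁴ − T₂⁴) / (1/ε₁ + 1/ε₂ − 1).
1/ε₁ + 1/ε₂ − 1 = 1/0.92 + 1/0.58 − 1 = 1.811.
T₁⁴ − T₂⁴ = 3.32×10^11 − 6.25×10^10 = 2.69×10^11 K⁴.
q = 5.67×10⁻⁸ × 2.69×10^11 / 1.811 = 8430 W/m².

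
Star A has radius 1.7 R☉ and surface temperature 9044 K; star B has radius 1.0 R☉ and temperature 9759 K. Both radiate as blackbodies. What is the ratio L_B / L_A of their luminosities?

L_B/L_A ≈ 0.469

L = 4πR²σT⁴ ∝ R²T⁴, so L_B/L_A = (1.0/1.7)² × (9759/9044)⁴ = 0.346 × 1.36 = 0.469.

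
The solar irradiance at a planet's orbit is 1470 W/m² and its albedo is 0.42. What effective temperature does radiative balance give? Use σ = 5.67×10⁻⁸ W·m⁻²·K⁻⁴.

T ≈ 248 K

Power absorbed = (1−a)S·πR²; power emitted = 4πR²σT⁴. Equating and cancelling πR²:
T = ((1−a)S / 4σ)^(1/4) = (853 / (4 × 5.67×10⁻⁸))^(1/4) = (3.76×10^9)^(1/4).
T = 248 K.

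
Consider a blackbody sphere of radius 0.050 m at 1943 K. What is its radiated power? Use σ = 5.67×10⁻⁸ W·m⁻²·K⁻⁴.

A = 4πr² = 4π × (0.050)² = 0.0314 m².
P = σAT⁴ = 5.67×10⁻⁸ × 0.0314 × (1943)⁴ = 5.67×10⁻⁸ × 0.0314 × 1.43×10^13.
P = 25400 W.

P ≈ 25400 W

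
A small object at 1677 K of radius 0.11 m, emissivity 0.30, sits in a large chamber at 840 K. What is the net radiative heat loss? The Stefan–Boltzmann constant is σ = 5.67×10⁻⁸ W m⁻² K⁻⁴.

A = 4πr² = 4π × (0.11)² = 0.152 m².
Q = εσA(T⁴ − T_s⁴). T⁴ − T_s⁴ = (1677)⁴ − (840)⁴ = 7.91×10^12 − 4.98×10^11 = 7.41×10^12 K⁴.
Q = 0.30 × 5.67×10⁻⁸ × 0.152 × 7.41×10^12 = 19200 W.

Q ≈ 19200 W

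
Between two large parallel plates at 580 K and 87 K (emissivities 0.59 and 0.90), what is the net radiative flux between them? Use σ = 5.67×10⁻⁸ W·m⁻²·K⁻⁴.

q ≈ 3550 W/m²

For two large parallel gray plates, q = σ(T₁⁴ − T₂⁴) / (1/ε₁ + 1/ε₂ − 1).
1/ε₁ + 1/ε₂ − 1 = 1/0.59 + 1/0.90 − 1 = 1.806.
T₁⁴ − T₂⁴ = 1.13×10^11 − 5.73×10^7 = 1.13×10^11 K⁴.
q = 5.67×10⁻⁸ × 1.13×10^11 / 1.806 = 3550 W/m².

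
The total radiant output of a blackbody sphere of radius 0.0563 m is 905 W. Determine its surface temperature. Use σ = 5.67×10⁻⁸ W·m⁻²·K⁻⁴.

A = 4πr² = 4π × (0.0563)² = 0.0398 m².
From P = σAT⁴, T = (P / σA)^(1/4) = (905 / (5.67×10⁻⁸ × 0.0398))^(1/4).
T = (4.01×10^11)^(1/4) = 796 K.

T ≈ 796 K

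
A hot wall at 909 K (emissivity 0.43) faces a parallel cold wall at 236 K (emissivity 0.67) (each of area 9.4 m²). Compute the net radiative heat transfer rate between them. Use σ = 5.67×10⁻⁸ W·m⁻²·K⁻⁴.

For two large parallel gray plates, q = σ(T₁⁴ − T₂⁴) / (1/ε₁ + 1/ε₂ − 1).
1/ε₁ + 1/ε₂ − 1 = 1/0.43 + 1/0.67 − 1 = 2.818.
T₁⁴ − T₂⁴ = 6.83×10^11 − 3.10×10^9 = 6.80×10^11 K⁴.
q = 5.67×10⁻⁸ × 6.80×10^11 / 2.818 = 13700 W/m².
Q = q·A = 13700 × 9.4 = 1.29×10^5 W.

Q ≈ 1.29×10^5 W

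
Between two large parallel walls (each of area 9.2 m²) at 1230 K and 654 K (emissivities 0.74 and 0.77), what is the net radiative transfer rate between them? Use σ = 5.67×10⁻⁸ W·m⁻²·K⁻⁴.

Q ≈ 6.66×10^5 W

For two large parallel gray plates, q = σ(T₁⁴ − T₂⁴) / (1/ε₁ + 1/ε₂ − 1).
1/ε₁ + 1/ε₂ − 1 = 1/0.74 + 1/0.77 − 1 = 1.650.
T₁⁴ − T₂⁴ = 2.29×10^12 − 1.83×10^11 = 2.11×10^12 K⁴.
q = 5.67×10⁻⁸ × 2.11×10^12 / 1.650 = 72400 W/m².
Q = q·A = 72400 × 9.2 = 6.66×10^5 W.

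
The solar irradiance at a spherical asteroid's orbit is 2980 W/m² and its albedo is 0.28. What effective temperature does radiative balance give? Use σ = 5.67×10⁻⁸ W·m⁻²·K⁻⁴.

Power absorbed = (1−a)S·πR²; power emitted = 4πR²σT⁴. Equating and cancelling πR²:
T = ((1−a)S / 4σ)^(1/4) = (2150 / (4 × 5.67×10⁻⁸))^(1/4) = (9.46×10^9)^(1/4).
T = 312 K.

T ≈ 312 K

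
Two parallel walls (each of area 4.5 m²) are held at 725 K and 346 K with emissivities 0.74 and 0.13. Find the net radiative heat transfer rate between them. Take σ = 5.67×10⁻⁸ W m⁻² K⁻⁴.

Q ≈ 8310 W

For two large parallel gray plates, q = σ(T₁⁴ − T₂⁴) / (1/ε₁ + 1/ε₂ − 1).
1/ε₁ + 1/ε₂ − 1 = 1/0.74 + 1/0.13 − 1 = 8.044.
T₁⁴ − T₂⁴ = 2.76×10^11 − 1.43×10^10 = 2.62×10^11 K⁴.
q = 5.67×10⁻⁸ × 2.62×10^11 / 8.044 = 1850 W/m².
Q = q·A = 1850 × 4.5 = 8310 W.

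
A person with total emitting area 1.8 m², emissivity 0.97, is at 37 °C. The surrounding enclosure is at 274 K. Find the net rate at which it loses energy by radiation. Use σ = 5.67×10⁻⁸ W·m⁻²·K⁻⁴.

Convert: 37 °C = 310 K.
Q = εσA(T⁴ − T_s⁴). T⁴ − T_s⁴ = (310)⁴ − (274)⁴ = 9.24×10^9 − 5.64×10^9 = 3.60×10^9 K⁴.
Q = 0.97 × 5.67×10⁻⁸ × 1.80 × 3.60×10^9 = 356 W.

Q ≈ 356 W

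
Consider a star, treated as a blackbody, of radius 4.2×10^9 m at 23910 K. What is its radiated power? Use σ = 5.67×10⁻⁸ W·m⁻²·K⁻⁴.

P ≈ 4.11×10^30 W

A = 4πr² = 4π × (4.2×10^9)² = 2.22×10^20 m².
P = σAT⁴ = 5.67×10⁻⁸ × 2.22×10^20 × (23910)⁴ = 5.67×10⁻⁸ × 2.22×10^20 × 3.27×10^17.
P = 4.11×10^30 W.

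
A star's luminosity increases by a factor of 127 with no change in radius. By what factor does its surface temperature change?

P ∝ T⁴ ⇒ T ∝ P^(1/4), so T scales by (127)^(1/4) = 3.36.

factor ≈ 3.36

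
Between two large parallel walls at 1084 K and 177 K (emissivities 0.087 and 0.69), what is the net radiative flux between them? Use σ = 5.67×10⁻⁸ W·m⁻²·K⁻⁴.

q ≈ 6550 W/m²

For two large parallel gray plates, q = σ(T₁⁴ − T₂⁴) / (1/ε₁ + 1/ε₂ − 1).
1/ε₁ + 1/ε₂ − 1 = 1/0.087 + 1/0.69 − 1 = 11.94.
T₁⁴ − T₂⁴ = 1.38×10^12 − 9.82×10^8 = 1.38×10^12 K⁴.
q = 5.67×10⁻⁸ × 1.38×10^12 / 11.94 = 6550 W/m².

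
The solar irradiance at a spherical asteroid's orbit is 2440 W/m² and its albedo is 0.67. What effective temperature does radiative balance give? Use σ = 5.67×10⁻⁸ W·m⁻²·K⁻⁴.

Power absorbed = (1−a)S·πR²; power emitted = 4πR²σT⁴. Equating and cancelling πR²:
T = ((1−a)S / 4σ)^(1/4) = (805 / (4 × 5.67×10⁻⁸))^(1/4) = (3.55×10^9)^(1/4).
T = 244 K.

T ≈ 244 K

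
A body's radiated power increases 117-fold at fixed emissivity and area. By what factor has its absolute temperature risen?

factor ≈ 3.29

P ∝ T⁴ ⇒ T ∝ P^(1/4), so T scales by (117)^(1/4) = 3.29.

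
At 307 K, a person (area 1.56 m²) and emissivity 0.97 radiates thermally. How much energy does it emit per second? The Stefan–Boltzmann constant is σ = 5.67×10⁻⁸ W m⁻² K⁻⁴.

P = εσAT⁴ = 0.97 × 5.67×10⁻⁸ × 1.56 × (307)⁴ = 0.97 × 5.67×10⁻⁸ × 1.56 × 8.88×10^9.
P = 762 W.

P ≈ 762 W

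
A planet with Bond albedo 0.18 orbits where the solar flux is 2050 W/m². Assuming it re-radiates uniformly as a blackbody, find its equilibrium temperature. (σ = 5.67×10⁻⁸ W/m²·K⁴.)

T ≈ 293 K

Power absorbed = (1−a)S·πR²; power emitted = 4πR²σT⁴. Equating and cancelling πR²:
T = ((1−a)S / 4σ)^(1/4) = (1680 / (4 × 5.67×10⁻⁸))^(1/4) = (7.41×10^9)^(1/4).
T = 293 K.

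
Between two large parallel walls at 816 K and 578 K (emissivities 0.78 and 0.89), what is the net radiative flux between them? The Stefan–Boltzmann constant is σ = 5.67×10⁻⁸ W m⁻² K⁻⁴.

q ≈ 13400 W/m²

For two large parallel gray plates, q = σ(T₁⁴ − T₂⁴) / (1/ε₁ + 1/ε₂ − 1).
1/ε₁ + 1/ε₂ − 1 = 1/0.78 + 1/0.89 − 1 = 1.406.
T₁⁴ − T₂⁴ = 4.43×10^11 − 1.12×10^11 = 3.32×10^11 K⁴.
q = 5.67×10⁻⁸ × 3.32×10^11 / 1.406 = 13400 W/m².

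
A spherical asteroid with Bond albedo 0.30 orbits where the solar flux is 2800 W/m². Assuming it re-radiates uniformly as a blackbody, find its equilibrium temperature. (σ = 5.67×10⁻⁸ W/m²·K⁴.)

Power absorbed = (1−a)S·πR²; power emitted = 4πR²σT⁴. Equating and cancelling πR²:
T = ((1−a)S / 4σ)^(1/4) = (1960 / (4 × 5.67×10⁻⁸))^(1/4) = (8.64×10^9)^(1/4).
T = 305 K.

T ≈ 305 K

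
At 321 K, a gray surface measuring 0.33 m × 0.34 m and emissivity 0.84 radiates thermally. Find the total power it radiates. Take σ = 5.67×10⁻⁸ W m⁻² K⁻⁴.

P ≈ 56.7 W

A = 0.33 × 0.34 = 0.112 m².
Stefan–Boltzmann: P = εσAT⁴ = 0.84 × 5.67×10⁻⁸ × 0.112 × (321)⁴ = 0.84 × 5.67×10⁻⁸ × 0.112 × 1.06×10^10.
P = 56.7 W.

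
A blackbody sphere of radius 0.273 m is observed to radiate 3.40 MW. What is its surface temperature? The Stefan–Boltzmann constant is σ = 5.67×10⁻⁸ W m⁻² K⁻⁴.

T ≈ 2830 K

A = 4πr² = 4π × (0.273)² = 0.937 m².
From P = σAT⁴, T = (P / σA)^(1/4) = (3.40×10^6 / (5.67×10⁻⁸ × 0.937))^(1/4).
T = (6.40×10^13)^(1/4) = 2830 K.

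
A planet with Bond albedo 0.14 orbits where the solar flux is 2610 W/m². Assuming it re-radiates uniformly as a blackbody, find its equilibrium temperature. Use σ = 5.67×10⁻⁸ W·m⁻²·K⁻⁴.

Power absorbed = (1−a)S·πR²; power emitted = 4πR²σT⁴. Equating and cancelling πR²:
T = ((1−a)S / 4σ)^(1/4) = (2240 / (4 × 5.67×10⁻⁸))^(1/4) = (9.90×10^9)^(1/4).
T = 315 K.

T ≈ 315 K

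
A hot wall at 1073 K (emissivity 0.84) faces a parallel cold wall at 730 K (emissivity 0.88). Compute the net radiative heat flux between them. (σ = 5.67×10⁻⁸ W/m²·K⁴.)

q ≈ 44500 W/m²

For two large parallel gray plates, q = σ(T₁⁴ − T₂⁴) / (1/ε₁ + 1/ε₂ − 1).
1/ε₁ + 1/ε₂ − 1 = 1/0.84 + 1/0.88 − 1 = 1.327.
T₁⁴ − T₂⁴ = 1.33×10^12 − 2.84×10^11 = 1.04×10^12 K⁴.
q = 5.67×10⁻⁸ × 1.04×10^12 / 1.327 = 44500 W/m².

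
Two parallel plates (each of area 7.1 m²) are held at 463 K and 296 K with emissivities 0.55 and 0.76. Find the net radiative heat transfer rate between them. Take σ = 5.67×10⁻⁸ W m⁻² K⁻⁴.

For two large parallel gray plates, q = σ(T₁⁴ − T₂⁴) / (1/ε₁ + 1/ε₂ − 1).
1/ε₁ + 1/ε₂ − 1 = 1/0.55 + 1/0.76 − 1 = 2.134.
T₁⁴ − T₂⁴ = 4.60×10^10 − 7.68×10^9 = 3.83×10^10 K⁴.
q = 5.67×10⁻⁸ × 3.83×10^10 / 2.134 = 1020 W/m².
Q = q·A = 1020 × 7.1 = 7220 W.

Q ≈ 7220 W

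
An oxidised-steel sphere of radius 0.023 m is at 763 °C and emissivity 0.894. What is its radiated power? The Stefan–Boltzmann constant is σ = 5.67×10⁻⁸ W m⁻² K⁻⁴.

P ≈ 388 W

A = 4πr² = 4π × (0.023)² = 6.65×10^-3 m².
763 °C = 1036 K.
P = εσAT⁴ = 0.894 × 5.67×10⁻⁸ × 6.65×10^-3 × (1036)⁴ = 0.894 × 5.67×10⁻⁸ × 6.65×10^-3 × 1.15×10^12.
P = 388 W.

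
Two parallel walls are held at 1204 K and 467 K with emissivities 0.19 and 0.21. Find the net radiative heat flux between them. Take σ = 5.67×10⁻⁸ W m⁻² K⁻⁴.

For two large parallel gray plates, q = σ(T₁⁴ − T₂⁴) / (1/ε₁ + 1/ε₂ − 1).
1/ε₁ + 1/ε₂ − 1 = 1/0.19 + 1/0.21 − 1 = 9.025.
T₁⁴ − T₂⁴ = 2.10×10^12 − 4.76×10^10 = 2.05×10^12 K⁴.
q = 5.67×10⁻⁸ × 2.05×10^12 / 9.025 = 12900 W/m².

q ≈ 12900 W/m²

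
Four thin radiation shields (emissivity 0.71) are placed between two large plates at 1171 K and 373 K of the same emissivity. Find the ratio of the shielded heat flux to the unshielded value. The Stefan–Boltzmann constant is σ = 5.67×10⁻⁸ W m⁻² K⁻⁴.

ratio ≈ 0.200

With N identical shields there are N+1 = 5 gaps in series, each with the same radiative resistance, so the flux falls to 1/(N+1) of its unshielded value.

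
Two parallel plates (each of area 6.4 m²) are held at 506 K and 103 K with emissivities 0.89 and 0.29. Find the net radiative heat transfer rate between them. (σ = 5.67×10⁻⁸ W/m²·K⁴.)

Q ≈ 6650 W

For two large parallel gray plates, q = σ(T₁⁴ − T₂⁴) / (1/ε₁ + 1/ε₂ − 1).
1/ε₁ + 1/ε₂ − 1 = 1/0.89 + 1/0.29 − 1 = 3.572.
T₁⁴ − T₂⁴ = 6.56×10^10 − 1.13×10^8 = 6.54×10^10 K⁴.
q = 5.67×10⁻⁸ × 6.54×10^10 / 3.572 = 1040 W/m².
Q = q·A = 1040 × 6.4 = 6650 W.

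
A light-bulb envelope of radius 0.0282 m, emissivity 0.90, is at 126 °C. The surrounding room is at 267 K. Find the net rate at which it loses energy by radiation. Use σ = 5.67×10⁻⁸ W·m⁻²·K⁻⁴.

A = 4πr² = 4π × (0.0282)² = 9.99×10^-3 m².
Convert: 126 °C = 399 K.
Q = εσA(T⁴ − T_s⁴). T⁴ − T_s⁴ = (399)⁴ − (267)⁴ = 2.53×10^10 − 5.08×10^9 = 2.03×10^10 K⁴.
Q = 0.90 × 5.67×10⁻⁸ × 9.99×10^-3 × 2.03×10^10 = 10.3 W.

Q ≈ 10.3 W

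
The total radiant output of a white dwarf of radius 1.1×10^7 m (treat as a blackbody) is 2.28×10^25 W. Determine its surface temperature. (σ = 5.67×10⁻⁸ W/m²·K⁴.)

T ≈ 22700 K

A = 4πr² = 4π × (1.1×10^7)² = 1.52×10^15 m².
From P = σAT⁴, T = (P / σA)^(1/4) = (2.28×10^25 / (5.67×10⁻⁸ × 1.52×10^15))^(1/4).
T = (2.64×10^17)^(1/4) = 22700 K.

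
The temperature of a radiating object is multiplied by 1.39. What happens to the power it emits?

P ∝ T⁴, so the power scales as (1.39)⁴ = 3.73.

factor ≈ 3.73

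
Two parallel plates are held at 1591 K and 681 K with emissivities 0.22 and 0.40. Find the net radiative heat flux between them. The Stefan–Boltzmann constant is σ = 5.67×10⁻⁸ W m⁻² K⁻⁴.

q ≈ 58100 W/m²

For two large parallel gray plates, q = σ(T₁⁴ − T₂⁴) / (1/ε₁ + 1/ε₂ − 1).
1/ε₁ + 1/ε₂ − 1 = 1/0.22 + 1/0.40 − 1 = 6.045.
T₁⁴ − T₂⁴ = 6.41×10^12 − 2.15×10^11 = 6.19×10^12 K⁴.
q = 5.67×10⁻⁸ × 6.19×10^12 / 6.045 = 58100 W/m².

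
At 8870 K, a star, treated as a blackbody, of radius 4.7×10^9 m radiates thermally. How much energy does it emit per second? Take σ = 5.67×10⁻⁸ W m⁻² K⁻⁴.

A = 4πr² = 4π × (4.7×10^9)² = 2.78×10^20 m².
P = σAT⁴ = 5.67×10⁻⁸ × 2.78×10^20 × (8870)⁴ = 5.67×10⁻⁸ × 2.78×10^20 × 6.19×10^15.
P = 9.74×10^28 W.

P ≈ 9.74×10^28 W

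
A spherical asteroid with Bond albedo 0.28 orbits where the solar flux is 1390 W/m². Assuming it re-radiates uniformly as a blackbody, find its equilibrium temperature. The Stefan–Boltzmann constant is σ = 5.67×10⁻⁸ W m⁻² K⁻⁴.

Power absorbed = (1−a)S·πR²; power emitted = 4πR²σT⁴. Equating and cancelling πR²:
T = ((1−a)S / 4σ)^(1/4) = (1000 / (4 × 5.67×10⁻⁸))^(1/4) = (4.41×10^9)^(1/4).
T = 258 K.

T ≈ 258 K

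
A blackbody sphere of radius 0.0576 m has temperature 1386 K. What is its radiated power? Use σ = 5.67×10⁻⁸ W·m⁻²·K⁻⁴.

P ≈ 8720 W

A = 4πr² = 4π × (0.0576)² = 0.0417 m².
P = σAT⁴ = 5.67×10⁻⁸ × 0.0417 × (1386)⁴ = 5.67×10⁻⁸ × 0.0417 × 3.69×10^12.
P = 8720 W.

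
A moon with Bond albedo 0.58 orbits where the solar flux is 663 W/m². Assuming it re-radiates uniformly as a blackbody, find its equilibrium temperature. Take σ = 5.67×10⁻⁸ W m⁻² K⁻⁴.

T ≈ 187 K

Power absorbed = (1−a)S·πR²; power emitted = 4πR²σT⁴. Equating and cancelling πR²:
T = ((1−a)S / 4σ)^(1/4) = (278 / (4 × 5.67×10⁻⁸))^(1/4) = (1.23×10^9)^(1/4).
T = 187 K.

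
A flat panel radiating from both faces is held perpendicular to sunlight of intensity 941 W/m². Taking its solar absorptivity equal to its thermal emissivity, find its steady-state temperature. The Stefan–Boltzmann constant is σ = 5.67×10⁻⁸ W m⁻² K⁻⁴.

Absorbed flux αS = emitted flux 2εσT⁴ per unit area; with α = ε this gives T = (S/2σ)^(1/4).
T = (941 / (2 × 5.67×10⁻⁸))^(1/4) = (8.30×10^9)^(1/4).
T = 302 K.

T ≈ 302 K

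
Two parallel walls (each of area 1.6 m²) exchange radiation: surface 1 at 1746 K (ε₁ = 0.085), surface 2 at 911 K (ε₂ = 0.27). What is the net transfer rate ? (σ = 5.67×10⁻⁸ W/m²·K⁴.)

For two large parallel gray plates, q = σ(T₁⁴ − T₂⁴) / (1/ε₁ + 1/ε₂ − 1).
1/ε₁ + 1/ε₂ − 1 = 1/0.085 + 1/0.27 − 1 = 14.47.
T₁⁴ − T₂⁴ = 9.29×10^12 − 6.89×10^11 = 8.60×10^12 K⁴.
q = 5.67×10⁻⁸ × 8.60×10^12 / 14.47 = 33700 W/m².
Q = q·A = 33700 × 1.6 = 54000 W.

Q ≈ 54000 W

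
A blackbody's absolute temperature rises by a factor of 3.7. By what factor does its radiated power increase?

P ∝ T⁴, so the power scales as (3.7)⁴ = 187.

factor ≈ 187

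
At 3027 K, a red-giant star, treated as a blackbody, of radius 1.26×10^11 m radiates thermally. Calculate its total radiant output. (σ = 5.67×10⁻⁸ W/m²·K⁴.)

A = 4πr² = 4π × (1.26×10^11)² = 2.00×10^23 m².
P = σAT⁴ = 5.67×10⁻⁸ × 2.00×10^23 × (3027)⁴ = 5.67×10⁻⁸ × 2.00×10^23 × 8.40×10^13.
P = 9.50×10^29 W.

P ≈ 9.50×10^29 W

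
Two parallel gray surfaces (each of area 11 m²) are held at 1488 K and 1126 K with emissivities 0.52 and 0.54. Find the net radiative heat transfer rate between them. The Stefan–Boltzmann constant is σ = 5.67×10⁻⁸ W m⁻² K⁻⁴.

Q ≈ 7.41×10^5 W

For two large parallel gray plates, q = σ(T₁⁴ − T₂⁴) / (1/ε₁ + 1/ε₂ − 1).
1/ε₁ + 1/ε₂ − 1 = 1/0.52 + 1/0.54 − 1 = 2.775.
T₁⁴ − T₂⁴ = 4.90×10^12 − 1.61×10^12 = 3.29×10^12 K⁴.
q = 5.67×10⁻⁸ × 3.29×10^12 / 2.775 = 67300 W/m².
Q = q·A = 67300 × 11 = 7.41×10^5 W.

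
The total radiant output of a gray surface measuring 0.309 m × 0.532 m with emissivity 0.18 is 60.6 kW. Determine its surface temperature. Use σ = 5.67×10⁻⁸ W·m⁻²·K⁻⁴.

T ≈ 2450 K

A = 0.309 × 0.532 = 0.164 m².
From P = εσAT⁴, T = (P / εσA)^(1/4) = (60600 / (0.18 × 5.67×10⁻⁸ × 0.164))^(1/4).
T = (3.61×10^13)^(1/4) = 2450 K.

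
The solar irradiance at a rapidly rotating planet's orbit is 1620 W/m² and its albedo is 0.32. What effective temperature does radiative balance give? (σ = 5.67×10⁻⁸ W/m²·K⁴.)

T ≈ 264 K

Power absorbed = (1−a)S·πR²; power emitted = 4πR²σT⁴. Equating and cancelling πR²:
T = ((1−a)S / 4σ)^(1/4) = (1100 / (4 × 5.67×10⁻⁸))^(1/4) = (4.86×10^9)^(1/4).
T = 264 K.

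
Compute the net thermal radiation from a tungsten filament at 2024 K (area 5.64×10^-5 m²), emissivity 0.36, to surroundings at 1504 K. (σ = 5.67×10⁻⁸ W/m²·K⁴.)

Q = εσA(T⁴ − T_s⁴). T⁴ − T_s⁴ = (2024)⁴ − (1504)⁴ = 1.68×10^13 − 5.12×10^12 = 1.17×10^13 K⁴.
Q = 0.36 × 5.67×10⁻⁸ × 5.64×10^-5 × 1.17×10^13 = 13.4 W.

Q ≈ 13.4 W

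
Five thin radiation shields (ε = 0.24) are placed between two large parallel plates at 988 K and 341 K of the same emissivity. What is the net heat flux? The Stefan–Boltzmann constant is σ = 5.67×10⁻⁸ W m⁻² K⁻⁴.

q ≈ 1210 W/m²

Each of the 6 gaps contributes resistance (2/ε − 1) = 2/0.24 − 1 = 7.333; total = 44.00.
q = σ(T₁⁴ − T₂⁴) / 44.00 = 5.67×10⁻⁸ × 9.39×10^11 / 44.00 = 1210 W/m².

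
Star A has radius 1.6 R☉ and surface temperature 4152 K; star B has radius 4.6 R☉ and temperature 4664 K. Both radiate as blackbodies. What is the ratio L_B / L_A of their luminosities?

L_B/L_A ≈ 13.2

L = 4πR²σT⁴ ∝ R²T⁴, so L_B/L_A = (4.6/1.6)² × (4664/4152)⁴ = 8.27 × 1.59 = 13.2.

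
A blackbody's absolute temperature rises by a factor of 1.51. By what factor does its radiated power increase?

P ∝ T⁴, so the power scales as (1.51)⁴ = 5.20.

factor ≈ 5.20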